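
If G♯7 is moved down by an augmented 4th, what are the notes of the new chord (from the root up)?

D, F♯, A, C

G♯ down an augmented 4th → D. New chord: D dominant seventh.
- root: D
- major 3rd: F♯
- perfect 5th: A
- minor 7th: C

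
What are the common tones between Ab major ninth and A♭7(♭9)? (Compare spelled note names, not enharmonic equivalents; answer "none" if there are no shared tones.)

Ab major ninth: Ab C Eb G Bb
A♭7(♭9): Ab C Eb Gb Bbb
Common to both → Ab, C, Eb.

Ab, C, Eb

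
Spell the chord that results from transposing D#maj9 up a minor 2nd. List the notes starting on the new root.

E G♯ B D♯ F♯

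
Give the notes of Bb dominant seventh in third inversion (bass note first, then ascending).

Ab, Bb, D, F

In root position, Bb dominant seventh is Bb–D–F–Ab.
Third inversion puts the seventh (Ab) in the bass.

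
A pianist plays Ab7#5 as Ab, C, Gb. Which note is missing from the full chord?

E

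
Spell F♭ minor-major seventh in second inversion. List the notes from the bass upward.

C-flat, E-flat, F-flat, A-double-flat

In root position, F♭ minor-major seventh is F-flat–A-double-flat–C-flat–E-flat.
Second inversion puts the fifth (C-flat) in the bass.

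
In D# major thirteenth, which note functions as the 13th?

Root of D# major thirteenth = D-sharp. The 13th is a major 13th: D-sharp up a major 13th → B-sharp.

B-sharp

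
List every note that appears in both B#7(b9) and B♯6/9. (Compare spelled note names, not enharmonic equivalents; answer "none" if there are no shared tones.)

B# D## F##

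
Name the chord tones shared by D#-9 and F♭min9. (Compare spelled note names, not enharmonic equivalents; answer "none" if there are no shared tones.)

none

D#-9 = D#, F#, A#, C#, E#.
F♭min9 = Fb, Abb, Cb, Ebb, Gb.
Shared: none.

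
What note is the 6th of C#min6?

C#min6 is built on C#; its 6th is a major 6th above the root.
A sixth above C uses the letter A, and the major 6th above C# is A#.

A#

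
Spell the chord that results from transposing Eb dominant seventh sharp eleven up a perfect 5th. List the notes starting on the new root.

E-flat up a perfect 5th → B-flat. New chord: B-flat dominant seventh sharp eleven.
root → B-flat
3rd (major 3rd) → D
5th (perfect 5th) → F
7th (minor 7th) → A-flat
11th (augmented 11th) → E

B-flat  D  F  A-flat  E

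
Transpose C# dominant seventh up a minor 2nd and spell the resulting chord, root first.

Transposed root: C-sharp → D (minor 2nd up). So we spell D dominant seventh:
D — root
F-sharp — major 3rd
A — perfect 5th
C — minor 7th

D  F-sharp  A  C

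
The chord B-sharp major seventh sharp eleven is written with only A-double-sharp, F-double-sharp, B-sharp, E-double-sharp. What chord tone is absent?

D-double-sharp

The full B-sharp major seventh sharp eleven chord is B-sharp, D-double-sharp, F-double-sharp, A-double-sharp, E-double-sharp.
Comparing with the voicing, the major 3rd (3rd) — D-double-sharp — is absent.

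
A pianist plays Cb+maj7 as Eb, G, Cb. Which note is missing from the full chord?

Bb

Cb+maj7 = Cb, Eb, G, Bb. The voicing lacks the 7th (major 7th), Bb.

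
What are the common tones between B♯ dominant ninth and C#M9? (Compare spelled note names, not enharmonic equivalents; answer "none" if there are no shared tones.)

B♯ dominant ninth = B#, D##, F##, A#, C##.
C#M9 = C#, E#, G#, B#, D#.
Shared: B#.

B#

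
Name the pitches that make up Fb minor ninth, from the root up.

F-flat A-double-flat C-flat E-double-flat G-flat

Fb minor ninth: minor ninth on F-flat.
root → F-flat
3rd (minor 3rd) → A-double-flat
5th (perfect 5th) → C-flat
7th (minor 7th) → E-double-flat
9th (major 9th) → G-flat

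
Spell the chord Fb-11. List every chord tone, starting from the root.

Root Fb, quality minor eleventh:
Root: Fb
Minor 3rd (3rd): Abb
Perfect 5th (5th): Cb
Minor 7th (7th): Ebb
Major 9th (9th): Gb
Perfect 11th (11th): Bbb

Fb  Abb  Cb  Ebb  Gb  Bbb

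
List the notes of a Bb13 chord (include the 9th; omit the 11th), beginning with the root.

Bb – D – F – Ab – C – G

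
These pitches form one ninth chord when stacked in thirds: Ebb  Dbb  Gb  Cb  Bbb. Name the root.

Cb

Stacking in thirds gives Cb – Ebb – Gb – Bbb – Dbb, so Cb is the root — Cb minor seventh flat nine.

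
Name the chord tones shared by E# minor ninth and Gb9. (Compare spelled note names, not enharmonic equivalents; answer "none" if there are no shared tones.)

E# minor ninth: E# G# B# D# F##
Gb9: Gb Bb Db Fb Ab
Common to both → none.

none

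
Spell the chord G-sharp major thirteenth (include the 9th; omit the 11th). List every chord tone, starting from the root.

G#, B#, D#, F##, A#, E#

G-sharp major thirteenth is a major thirteenth built on G#.
G# — root
B# — major 3rd
D# — perfect 5th
F## — major 7th
A# — major 9th
E# — major 13th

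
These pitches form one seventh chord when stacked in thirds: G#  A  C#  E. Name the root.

Arranged so that each adjacent pair is a third by letter name: A – C# – E – G#.
The bottom of that stack, A, is the root (this is A major seventh).

A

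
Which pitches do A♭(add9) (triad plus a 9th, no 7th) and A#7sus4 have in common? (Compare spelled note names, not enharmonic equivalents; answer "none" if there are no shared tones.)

none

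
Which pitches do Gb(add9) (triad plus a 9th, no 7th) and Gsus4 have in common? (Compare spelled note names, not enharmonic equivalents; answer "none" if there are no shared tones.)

Gb(add9) = Gb, Bb, Db, Ab.
Gsus4 = G, C, D.
Shared: none.

none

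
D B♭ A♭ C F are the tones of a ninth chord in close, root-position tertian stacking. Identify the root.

Arranged so that each adjacent pair is a third by letter name: B♭ – D – F – A♭ – C.
The bottom of that stack, B♭, is the root (this is B♭ dominant ninth).

B♭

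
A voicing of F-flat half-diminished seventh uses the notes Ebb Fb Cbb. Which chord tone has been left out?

Abb

F-flat half-diminished seventh = Fb, Abb, Cbb, Ebb. The voicing lacks the 3rd (minor 3rd), Abb.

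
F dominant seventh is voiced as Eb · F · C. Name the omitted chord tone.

The full F dominant seventh chord is F, A, C, Eb.
Comparing with the voicing, the major 3rd (3rd) — A — is absent.

A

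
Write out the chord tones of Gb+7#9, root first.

G♭ B♭ D F♭ A

Gb+7#9 is a dominant seventh sharp nine sharp five built on G♭.
root → G♭
3rd (major 3rd) → B♭
5th (augmented 5th) → D
7th (minor 7th) → F♭
9th (augmented 9th) → A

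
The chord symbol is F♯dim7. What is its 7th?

Root of F♯dim7 = F#. The 7th is a diminished 7th: F# up a diminished 7th → Eb.

Eb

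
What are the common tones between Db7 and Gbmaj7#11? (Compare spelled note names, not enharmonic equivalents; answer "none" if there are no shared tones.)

Db7 = Db, F, Ab, Cb.
Gbmaj7#11 = Gb, Bb, Db, F, C.
Shared: Db, F.

Db, F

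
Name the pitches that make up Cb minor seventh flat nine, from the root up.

C-flat – E-double-flat – G-flat – B-double-flat – D-double-flat

Cb minor seventh flat nine is a minor seventh flat nine built on C-flat.
Root: C-flat
Minor 3rd (3rd): E-double-flat
Perfect 5th (5th): G-flat
Minor 7th (7th): B-double-flat
Minor 9th (9th): D-double-flat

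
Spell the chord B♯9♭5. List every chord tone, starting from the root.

B#  D##  F#  A#  C##

B♯9♭5: dominant ninth flat five on B#.
root → B#
3rd (major 3rd) → D##
5th (diminished 5th) → F#
7th (minor 7th) → A#
9th (major 9th) → C##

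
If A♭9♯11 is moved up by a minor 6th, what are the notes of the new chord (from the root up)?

A♭ up a minor 6th → F♭. New chord: F♭ dominant ninth sharp eleven.
Root: F♭
Major 3rd (3rd): A♭
Perfect 5th (5th): C♭
Minor 7th (7th): E𝄫
Major 9th (9th): G♭
Augmented 11th (11th): B♭

F♭ A♭ C♭ E𝄫 G♭ B♭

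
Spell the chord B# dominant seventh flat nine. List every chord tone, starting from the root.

B#, D##, F##, A#, C#

B# dominant seventh flat nine: dominant seventh flat nine on B#.
root → B#
3rd (major 3rd) → D##
5th (perfect 5th) → F##
7th (minor 7th) → A#
9th (minor 9th) → C#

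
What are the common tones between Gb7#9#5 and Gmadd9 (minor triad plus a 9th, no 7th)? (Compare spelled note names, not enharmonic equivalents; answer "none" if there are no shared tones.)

Bb D A

Gb7#9#5 = Gb, Bb, D, Fb, A.
Gmadd9 = G, Bb, D, A.
Shared: Bb, D, A.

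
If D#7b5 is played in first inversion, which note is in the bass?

F##

D#7b5 in root position is D#–F##–A–C#.
First inversion places the third in the bass, which is F##.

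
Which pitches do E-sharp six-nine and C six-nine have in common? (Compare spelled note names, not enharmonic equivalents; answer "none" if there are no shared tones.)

E-sharp six-nine = E-sharp, G-double-sharp, B-sharp, C-double-sharp, F-double-sharp.
C six-nine = C, E, G, A, D.
Shared: none.

none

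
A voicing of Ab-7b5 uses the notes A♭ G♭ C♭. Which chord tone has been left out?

E𝄫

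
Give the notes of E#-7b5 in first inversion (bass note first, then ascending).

G# B D# E#

In root position, E#-7b5 is E#–G#–B–D#.
First inversion puts the third (G#) in the bass.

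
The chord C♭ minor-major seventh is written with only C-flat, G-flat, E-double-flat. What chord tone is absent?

B-flat

The full C♭ minor-major seventh chord is C-flat, E-double-flat, G-flat, B-flat.
Comparing with the voicing, the major 7th (7th) — B-flat — is absent.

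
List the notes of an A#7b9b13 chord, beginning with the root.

A#  C##  E#  G#  B  F#

Root A#, quality dominant seventh flat nine flat thirteen:
Root: A#
Major 3rd (3rd): C##
Perfect 5th (5th): E#
Minor 7th (7th): G#
Minor 9th (9th): B
Minor 13th (13th): F#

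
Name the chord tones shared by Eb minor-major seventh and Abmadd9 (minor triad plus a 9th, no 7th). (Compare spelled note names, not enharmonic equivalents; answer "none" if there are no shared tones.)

Eb – Bb

Eb minor-major seventh: Eb Gb Bb D
Abmadd9: Ab Cb Eb Bb
Common to both → Eb, Bb.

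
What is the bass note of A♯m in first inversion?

C#

A♯m in root position is A#–C#–E#.
First inversion places the third in the bass, which is C#.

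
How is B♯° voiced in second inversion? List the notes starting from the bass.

F♯ B♯ D♯

In root position, B♯° is B♯–D♯–F♯.
Second inversion puts the fifth (F♯) in the bass.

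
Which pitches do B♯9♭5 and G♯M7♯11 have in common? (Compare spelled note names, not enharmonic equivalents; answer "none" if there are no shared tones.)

B# C##

B♯9♭5 = B#, D##, F#, A#, C##.
G♯M7♯11 = G#, B#, D#, F##, C##.
Shared: B#, C##.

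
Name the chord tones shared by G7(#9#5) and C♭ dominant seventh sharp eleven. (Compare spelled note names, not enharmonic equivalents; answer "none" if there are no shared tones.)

F

G7(#9#5): G B D# F A#
C♭ dominant seventh sharp eleven: Cb Eb Gb Bbb F
Common to both → F.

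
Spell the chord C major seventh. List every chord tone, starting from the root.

C major seventh: major seventh on C.
root → C
3rd (major 3rd) → E
5th (perfect 5th) → G
7th (major 7th) → B

C E G B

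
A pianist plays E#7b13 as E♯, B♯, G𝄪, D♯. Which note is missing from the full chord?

C♯

E#7b13 = E♯, G𝄪, B♯, D♯, C♯. The voicing lacks the 13th (minor 13th), C♯.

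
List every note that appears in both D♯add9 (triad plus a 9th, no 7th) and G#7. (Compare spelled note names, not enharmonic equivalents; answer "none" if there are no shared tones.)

D#

D♯add9 = D#, F##, A#, E#.
G#7 = G#, B#, D#, F#.
Shared: D#.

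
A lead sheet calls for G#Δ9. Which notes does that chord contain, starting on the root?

Root G#, quality major ninth:
- root: G#
- major 3rd: B#
- perfect 5th: D#
- major 7th: F##
- major 9th: A#

G#, B#, D#, F##, A#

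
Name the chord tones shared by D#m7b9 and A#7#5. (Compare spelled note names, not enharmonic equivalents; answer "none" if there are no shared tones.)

A#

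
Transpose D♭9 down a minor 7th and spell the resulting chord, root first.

Db down a minor 7th → Eb. New chord: Eb dominant ninth.
root → Eb
3rd (major 3rd) → G
5th (perfect 5th) → Bb
7th (minor 7th) → Db
9th (major 9th) → F

Eb, G, Bb, Db, F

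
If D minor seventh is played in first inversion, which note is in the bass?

F

D minor seventh = D–F–A–C. First inversion → third in the bass = F.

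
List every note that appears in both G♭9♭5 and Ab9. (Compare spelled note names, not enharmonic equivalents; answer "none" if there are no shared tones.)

Gb  Bb  Ab

G♭9♭5: Gb Bb Dbb Fb Ab
Ab9: Ab C Eb Gb Bb
Common to both → Gb, Bb, Ab.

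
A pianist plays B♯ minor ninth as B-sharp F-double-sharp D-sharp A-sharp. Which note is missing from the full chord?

C-double-sharp

B♯ minor ninth = B-sharp, D-sharp, F-double-sharp, A-sharp, C-double-sharp. The voicing lacks the 9th (major 9th), C-double-sharp.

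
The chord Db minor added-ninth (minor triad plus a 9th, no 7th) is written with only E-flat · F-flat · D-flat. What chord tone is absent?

A-flat

Db minor added-ninth = D-flat, F-flat, A-flat, E-flat. The voicing lacks the 5th (perfect 5th), A-flat.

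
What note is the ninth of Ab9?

Root of Ab9 = Ab. The 9th is a major 9th: Ab up a major 9th → Bb.

Bb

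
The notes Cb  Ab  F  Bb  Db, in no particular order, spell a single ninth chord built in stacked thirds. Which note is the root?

Stacking in thirds gives Bb – Db – F – Ab – Cb, so Bb is the root — Bb minor seventh flat nine.

Bb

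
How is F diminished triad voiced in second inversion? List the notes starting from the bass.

F diminished triad = F–Ab–Cb; second inversion → fifth (Cb) lowest.

Cb  F  Ab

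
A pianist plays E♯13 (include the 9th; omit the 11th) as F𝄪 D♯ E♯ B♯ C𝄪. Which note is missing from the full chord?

G𝄪

The full E♯13 chord is E♯, G𝄪, B♯, D♯, F𝄪, C𝄪.
Comparing with the voicing, the major 3rd (3rd) — G𝄪 — is absent.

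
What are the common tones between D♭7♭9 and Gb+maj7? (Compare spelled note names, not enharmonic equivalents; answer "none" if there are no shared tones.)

D♭7♭9: Db F Ab Cb Ebb
Gb+maj7: Gb Bb D F
Common to both → F.

F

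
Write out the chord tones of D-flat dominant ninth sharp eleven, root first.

Root D-flat, quality dominant ninth sharp eleven:
root → D-flat
3rd (major 3rd) → F
5th (perfect 5th) → A-flat
7th (minor 7th) → C-flat
9th (major 9th) → E-flat
11th (augmented 11th) → G

D-flat – F – A-flat – C-flat – E-flat – G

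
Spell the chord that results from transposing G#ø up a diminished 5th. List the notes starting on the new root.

G# up a diminished 5th → D. New chord: D half-diminished seventh.
- root: D
- minor 3rd: F
- diminished 5th: Ab
- minor 7th: C

D F Ab C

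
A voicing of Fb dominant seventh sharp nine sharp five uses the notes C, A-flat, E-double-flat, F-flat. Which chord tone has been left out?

G

The full Fb dominant seventh sharp nine sharp five chord is F-flat, A-flat, C, E-double-flat, G.
Comparing with the voicing, the augmented 9th (9th) — G — is absent.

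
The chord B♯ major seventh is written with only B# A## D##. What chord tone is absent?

F##

B♯ major seventh = B#, D##, F##, A##. The voicing lacks the 5th (perfect 5th), F##.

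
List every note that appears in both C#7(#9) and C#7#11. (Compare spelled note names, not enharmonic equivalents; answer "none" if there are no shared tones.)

C# E# G# B

C#7(#9) = C#, E#, G#, B, D##.
C#7#11 = C#, E#, G#, B, F##.
Shared: C#, E#, G#, B.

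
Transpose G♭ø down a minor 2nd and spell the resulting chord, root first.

F – Ab – Cb – Eb

Gb down a minor 2nd → F. New chord: F half-diminished seventh.
- root: F
- minor 3rd: Ab
- diminished 5th: Cb
- minor 7th: Eb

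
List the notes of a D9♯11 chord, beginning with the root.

D9♯11: dominant ninth sharp eleven on D.
Root: D
Major 3rd (3rd): F♯
Perfect 5th (5th): A
Minor 7th (7th): C
Major 9th (9th): E
Augmented 11th (11th): G♯

D, F♯, A, C, E, G♯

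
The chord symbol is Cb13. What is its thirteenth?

A♭

Root of Cb13 = C♭. The 13th is a major 13th: C♭ up a major 13th → A♭.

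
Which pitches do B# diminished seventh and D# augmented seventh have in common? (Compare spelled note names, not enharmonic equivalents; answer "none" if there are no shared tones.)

B# diminished seventh: B-sharp D-sharp F-sharp A
D# augmented seventh: D-sharp F-double-sharp A-double-sharp C-sharp
Common to both → D-sharp.

D-sharp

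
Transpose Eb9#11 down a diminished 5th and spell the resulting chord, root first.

A C# E G B D#

A diminished 5th down from Eb is A, so the new chord is A dominant ninth sharp eleven.
A — root
C# — major 3rd
E — perfect 5th
G — minor 7th
B — major 9th
D# — augmented 11th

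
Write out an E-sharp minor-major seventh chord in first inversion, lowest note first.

G-sharp – B-sharp – D-double-sharp – E-sharp

In root position, E-sharp minor-major seventh is E-sharp–G-sharp–B-sharp–D-double-sharp.
First inversion puts the third (G-sharp) in the bass.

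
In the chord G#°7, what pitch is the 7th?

Root of G#°7 = G#. The 7th is a diminished 7th: G# up a diminished 7th → F.

F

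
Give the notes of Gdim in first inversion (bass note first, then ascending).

In root position, Gdim is G–Bb–Db.
First inversion puts the third (Bb) in the bass.

Bb, Db, G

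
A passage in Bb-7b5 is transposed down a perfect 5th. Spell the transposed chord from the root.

Eb, Gb, Bbb, Db

Bb down a perfect 5th → Eb. New chord: Eb half-diminished seventh.
- root: Eb
- minor 3rd: Gb
- diminished 5th: Bbb
- minor 7th: Db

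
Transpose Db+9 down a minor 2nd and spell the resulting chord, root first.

C  E  G#  Bb  D

Transposed root: Db → C (minor 2nd down). So we spell C dominant ninth sharp five:
root → C
3rd (major 3rd) → E
5th (augmented 5th) → G#
7th (minor 7th) → Bb
9th (major 9th) → D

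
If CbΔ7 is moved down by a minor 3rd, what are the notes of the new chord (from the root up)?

Ab – C – Eb – G

A minor 3rd down from Cb is Ab, so the new chord is Ab major seventh.
root → Ab
3rd (major 3rd) → C
5th (perfect 5th) → Eb
7th (major 7th) → G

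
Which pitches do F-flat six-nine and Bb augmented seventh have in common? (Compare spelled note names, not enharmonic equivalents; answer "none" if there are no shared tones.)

Ab

F-flat six-nine: Fb Ab Cb Db Gb
Bb augmented seventh: Bb D F# Ab
Common to both → Ab.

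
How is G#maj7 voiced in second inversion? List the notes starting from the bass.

G#maj7 = G#–B#–D#–F##; second inversion → fifth (D#) lowest.

D#  F##  G#  B#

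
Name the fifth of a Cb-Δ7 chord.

G♭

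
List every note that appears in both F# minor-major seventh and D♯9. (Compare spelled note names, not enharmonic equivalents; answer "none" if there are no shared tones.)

F# minor-major seventh: F# A C# E#
D♯9: D# F## A# C# E#
Common to both → C#, E#.

C#  E#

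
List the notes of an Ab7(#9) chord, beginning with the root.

Root Ab, quality dominant seventh sharp nine:
root → Ab
3rd (major 3rd) → C
5th (perfect 5th) → Eb
7th (minor 7th) → Gb
9th (augmented 9th) → B

Ab, C, Eb, Gb, B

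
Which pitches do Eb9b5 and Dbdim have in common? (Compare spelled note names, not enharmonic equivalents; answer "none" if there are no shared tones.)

D♭

Eb9b5: E♭ G B𝄫 D♭ F
Dbdim: D♭ F♭ A𝄫
Common to both → D♭.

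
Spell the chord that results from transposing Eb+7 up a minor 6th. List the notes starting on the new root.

A minor 6th up from Eb is Cb, so the new chord is Cb augmented seventh.
root → Cb
3rd (major 3rd) → Eb
5th (augmented 5th) → G
7th (minor 7th) → Bbb

Cb Eb G Bbb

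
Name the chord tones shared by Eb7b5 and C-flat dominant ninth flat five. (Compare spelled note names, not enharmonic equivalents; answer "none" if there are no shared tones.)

Eb7b5 = E♭, G, B𝄫, D♭.
C-flat dominant ninth flat five = C♭, E♭, G𝄫, B𝄫, D♭.
Shared: E♭, B𝄫, D♭.

E♭  B𝄫  D♭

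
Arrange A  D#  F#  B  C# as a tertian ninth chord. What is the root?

B

Stacking in thirds gives B – D# – F# – A – C#, so B is the root — B dominant ninth.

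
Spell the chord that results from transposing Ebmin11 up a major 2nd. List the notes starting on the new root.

Transposed root: Eb → F (major 2nd up). So we spell F minor eleventh:
root → F
3rd (minor 3rd) → Ab
5th (perfect 5th) → C
7th (minor 7th) → Eb
9th (major 9th) → G
11th (perfect 11th) → Bb

F – Ab – C – Eb – G – Bb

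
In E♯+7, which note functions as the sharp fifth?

B##

Root of E♯+7 = E#. The 5th is an augmented 5th: E# up an augmented 5th → B##.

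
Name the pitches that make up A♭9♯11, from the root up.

Root A♭, quality dominant ninth sharp eleven:
root → A♭
3rd (major 3rd) → C
5th (perfect 5th) → E♭
7th (minor 7th) → G♭
9th (major 9th) → B♭
11th (augmented 11th) → D

A♭, C, E♭, G♭, B♭, D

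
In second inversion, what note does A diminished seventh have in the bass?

A diminished seventh in root position is A–C–E-flat–G-flat.
Second inversion places the fifth in the bass, which is E-flat.

E-flat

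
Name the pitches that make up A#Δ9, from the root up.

A#Δ9: major ninth on A#.
- root: A#
- major 3rd: C##
- perfect 5th: E#
- major 7th: G##
- major 9th: B#

A# C## E# G## B#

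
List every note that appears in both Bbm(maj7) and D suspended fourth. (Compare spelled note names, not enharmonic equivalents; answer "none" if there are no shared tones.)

Bbm(maj7): Bb Db F A
D suspended fourth: D G A
Common to both → A.

A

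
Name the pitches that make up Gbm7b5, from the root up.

Gb, Bbb, Dbb, Fb

Gbm7b5 is a half-diminished seventh built on Gb.
Root: Gb
Minor 3rd (3rd): Bbb
Diminished 5th (5th): Dbb
Minor 7th (7th): Fb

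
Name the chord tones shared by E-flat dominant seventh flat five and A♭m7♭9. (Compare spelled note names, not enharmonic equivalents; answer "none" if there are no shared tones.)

E-flat dominant seventh flat five: Eb G Bbb Db
A♭m7♭9: Ab Cb Eb Gb Bbb
Common to both → Eb, Bbb.

Eb – Bbb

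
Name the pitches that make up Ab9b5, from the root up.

Ab9b5: dominant ninth flat five on Ab.
Root: Ab
Major 3rd (3rd): C
Diminished 5th (5th): Ebb
Minor 7th (7th): Gb
Major 9th (9th): Bb

Ab, C, Ebb, Gb, Bb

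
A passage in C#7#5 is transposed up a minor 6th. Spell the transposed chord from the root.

Transposed root: C♯ → A (minor 6th up). So we spell A augmented seventh:
Root: A
Major 3rd (3rd): C♯
Augmented 5th (5th): E♯
Minor 7th (7th): G

A  C♯  E♯  G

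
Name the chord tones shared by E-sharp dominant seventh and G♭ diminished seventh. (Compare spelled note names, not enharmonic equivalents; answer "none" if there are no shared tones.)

none

E-sharp dominant seventh = E-sharp, G-double-sharp, B-sharp, D-sharp.
G♭ diminished seventh = G-flat, B-double-flat, D-double-flat, F-double-flat.
Shared: none.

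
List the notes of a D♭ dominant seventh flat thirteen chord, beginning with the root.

D-flat F A-flat C-flat B-double-flat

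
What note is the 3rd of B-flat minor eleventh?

D-flat

B-flat minor eleventh is built on B-flat; its 3rd is a minor 3rd above the root.
A third above B uses the letter D, and the minor 3rd above B-flat is D-flat.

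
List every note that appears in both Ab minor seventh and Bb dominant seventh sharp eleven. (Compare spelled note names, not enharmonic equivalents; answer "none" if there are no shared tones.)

Ab minor seventh: Ab Cb Eb Gb
Bb dominant seventh sharp eleven: Bb D F Ab E
Common to both → Ab.

Ab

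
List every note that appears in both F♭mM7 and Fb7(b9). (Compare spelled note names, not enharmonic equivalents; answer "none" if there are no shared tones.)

F♭mM7: Fb Abb Cb Eb
Fb7(b9): Fb Ab Cb Ebb Gbb
Common to both → Fb, Cb.

Fb, Cb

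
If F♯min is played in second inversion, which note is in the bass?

F♯min in root position is F#–A–C#.
Second inversion places the fifth in the bass, which is C#.

C#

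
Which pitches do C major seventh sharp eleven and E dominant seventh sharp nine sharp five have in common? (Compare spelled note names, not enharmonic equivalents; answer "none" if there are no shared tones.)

E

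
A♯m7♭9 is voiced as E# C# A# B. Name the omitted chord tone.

G#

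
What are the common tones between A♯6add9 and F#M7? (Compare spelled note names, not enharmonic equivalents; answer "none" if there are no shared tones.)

A# – E#

A♯6add9: A# C## E# F## B#
F#M7: F# A# C# E#
Common to both → A#, E#.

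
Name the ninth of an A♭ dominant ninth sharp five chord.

Root of A♭ dominant ninth sharp five = A-flat. The 9th is a major 9th: A-flat up a major 9th → B-flat.

B-flat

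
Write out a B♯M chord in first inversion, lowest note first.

In root position, B♯M is B#–D##–F##.
First inversion puts the third (D##) in the bass.

D## – F## – B#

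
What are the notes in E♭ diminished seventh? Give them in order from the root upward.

Eb, Gb, Bbb, Dbb

E♭ diminished seventh: diminished seventh on Eb.
Root: Eb
Minor 3rd (3rd): Gb
Diminished 5th (5th): Bbb
Diminished 7th (7th): Dbb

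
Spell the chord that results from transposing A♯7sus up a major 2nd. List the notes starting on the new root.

B♯  E♯  F𝄪  A♯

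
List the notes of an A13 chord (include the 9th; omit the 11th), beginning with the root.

A, C#, E, G, B, F#

A13 is a dominant thirteenth built on A.
A — root
C# — major 3rd
E — perfect 5th
G — minor 7th
B — major 9th
F# — major 13th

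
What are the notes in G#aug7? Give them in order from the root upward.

Root G#, quality augmented seventh:
G# — root
B# — major 3rd
D## — augmented 5th
F# — minor 7th

G# B# D## F#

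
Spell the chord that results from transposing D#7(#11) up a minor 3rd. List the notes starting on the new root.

A minor 3rd up from D# is F#, so the new chord is F# dominant seventh sharp eleven.
Root: F#
Major 3rd (3rd): A#
Perfect 5th (5th): C#
Minor 7th (7th): E
Augmented 11th (11th): B#

F# A# C# E B#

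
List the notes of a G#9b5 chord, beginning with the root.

G# – B# – D – F# – A#

G#9b5: dominant ninth flat five on G#.
Root: G#
Major 3rd (3rd): B#
Diminished 5th (5th): D
Minor 7th (7th): F#
Major 9th (9th): A#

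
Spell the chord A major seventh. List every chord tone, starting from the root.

A major seventh: major seventh on A.
Root: A
Major 3rd (3rd): C#
Perfect 5th (5th): E
Major 7th (7th): G#

A C# E G#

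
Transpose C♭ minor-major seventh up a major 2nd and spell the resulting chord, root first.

D♭ – F♭ – A♭ – C

C♭ up a major 2nd → D♭. New chord: D♭ minor-major seventh.
root → D♭
3rd (minor 3rd) → F♭
5th (perfect 5th) → A♭
7th (major 7th) → C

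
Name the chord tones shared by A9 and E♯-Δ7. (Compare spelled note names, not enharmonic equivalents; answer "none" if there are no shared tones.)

none

A9: A C♯ E G B
E♯-Δ7: E♯ G♯ B♯ D𝄪
Common to both → none.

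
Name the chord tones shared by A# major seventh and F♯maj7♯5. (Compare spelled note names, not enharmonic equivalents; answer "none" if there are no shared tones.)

A#, C##, E#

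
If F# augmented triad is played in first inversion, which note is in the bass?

F# augmented triad = F-sharp–A-sharp–C-double-sharp. First inversion → third in the bass = A-sharp.

A-sharp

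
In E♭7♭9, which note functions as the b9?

Root of E♭7♭9 = Eb. The 9th is a minor 9th: Eb up a minor 9th → Fb.

Fb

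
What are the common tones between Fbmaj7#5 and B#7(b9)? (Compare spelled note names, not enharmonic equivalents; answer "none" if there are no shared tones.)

Fbmaj7#5: Fb Ab C Eb
B#7(b9): B# D## F## A# C#
Common to both → none.

none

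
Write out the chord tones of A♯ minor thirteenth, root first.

A♯ minor thirteenth is a minor thirteenth built on A♯.
A♯ — root
C♯ — minor 3rd
E♯ — perfect 5th
G♯ — minor 7th
B♯ — major 9th
D♯ — perfect 11th
F𝄪 — major 13th

A♯ – C♯ – E♯ – G♯ – B♯ – D♯ – F𝄪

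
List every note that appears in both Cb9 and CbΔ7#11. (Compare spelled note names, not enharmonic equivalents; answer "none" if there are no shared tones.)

Cb9: Cb Eb Gb Bbb Db
CbΔ7#11: Cb Eb Gb Bb F
Common to both → Cb, Eb, Gb.

Cb, Eb, Gb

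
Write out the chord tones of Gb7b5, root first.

Gb, Bb, Dbb, Fb

Gb7b5 is a dominant seventh flat five built on Gb.
Gb — root
Bb — major 3rd
Dbb — diminished 5th
Fb — minor 7th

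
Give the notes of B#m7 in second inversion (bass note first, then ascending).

B#m7 = B#–D#–F##–A#; second inversion → fifth (F##) lowest.

F## A# B# D#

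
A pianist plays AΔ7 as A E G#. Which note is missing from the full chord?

C#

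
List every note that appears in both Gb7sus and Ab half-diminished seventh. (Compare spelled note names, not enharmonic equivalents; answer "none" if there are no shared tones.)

Gb, Cb

Gb7sus: Gb Cb Db Fb
Ab half-diminished seventh: Ab Cb Ebb Gb
Common to both → Gb, Cb.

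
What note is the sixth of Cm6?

A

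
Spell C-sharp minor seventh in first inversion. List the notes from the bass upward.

E – G-sharp – B – C-sharp

In root position, C-sharp minor seventh is C-sharp–E–G-sharp–B.
First inversion puts the third (E) in the bass.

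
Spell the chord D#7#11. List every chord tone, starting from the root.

D#7#11: dominant seventh sharp eleven on D#.
- root: D#
- major 3rd: F##
- perfect 5th: A#
- minor 7th: C#
- augmented 11th: G##

D# – F## – A# – C# – G##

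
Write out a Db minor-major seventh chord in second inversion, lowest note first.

A-flat, C, D-flat, F-flat

In root position, Db minor-major seventh is D-flat–F-flat–A-flat–C.
Second inversion puts the fifth (A-flat) in the bass.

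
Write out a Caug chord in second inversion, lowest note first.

Caug = C–E–G#; second inversion → fifth (G#) lowest.

G#, C, E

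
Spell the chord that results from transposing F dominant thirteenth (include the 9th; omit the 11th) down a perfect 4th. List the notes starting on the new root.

C  E  G  Bb  D  A

A perfect 4th down from F is C, so the new chord is C dominant thirteenth.
Root: C
Major 3rd (3rd): E
Perfect 5th (5th): G
Minor 7th (7th): Bb
Major 9th (9th): D
Major 13th (13th): A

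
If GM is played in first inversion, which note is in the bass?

B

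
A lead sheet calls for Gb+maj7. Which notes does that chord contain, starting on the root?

Gb  Bb  D  F

Gb+maj7 is an augmented major seventh built on Gb.
Root: Gb
Major 3rd (3rd): Bb
Augmented 5th (5th): D
Major 7th (7th): F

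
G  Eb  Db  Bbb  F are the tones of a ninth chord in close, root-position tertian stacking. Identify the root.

Eb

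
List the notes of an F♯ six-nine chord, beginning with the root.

F♯ six-nine: six-nine on F♯.
Root: F♯
Major 3rd (3rd): A♯
Perfect 5th (5th): C♯
Major 6th (6th): D♯
Major 9th (9th): G♯

F♯, A♯, C♯, D♯, G♯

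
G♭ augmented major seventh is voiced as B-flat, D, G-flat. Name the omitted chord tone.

F

G♭ augmented major seventh = G-flat, B-flat, D, F. The voicing lacks the 7th (major 7th), F.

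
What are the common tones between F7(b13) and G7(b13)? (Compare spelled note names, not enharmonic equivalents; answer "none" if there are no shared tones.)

F Eb

F7(b13): F A C Eb Db
G7(b13): G B D F Eb
Common to both → F, Eb.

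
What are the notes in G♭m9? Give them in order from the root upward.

G♭ – B𝄫 – D♭ – F♭ – A♭

Root G♭, quality minor ninth:
G♭ — root
B𝄫 — minor 3rd
D♭ — perfect 5th
F♭ — minor 7th
A♭ — major 9th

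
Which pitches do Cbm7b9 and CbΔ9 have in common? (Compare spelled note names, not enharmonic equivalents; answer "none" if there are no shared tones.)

Cb, Gb

Cbm7b9: Cb Ebb Gb Bbb Dbb
CbΔ9: Cb Eb Gb Bb Db
Common to both → Cb, Gb.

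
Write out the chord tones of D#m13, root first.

D#m13 is a minor thirteenth built on D#.
root → D#
3rd (minor 3rd) → F#
5th (perfect 5th) → A#
7th (minor 7th) → C#
9th (major 9th) → E#
11th (perfect 11th) → G#
13th (major 13th) → B#

D#  F#  A#  C#  E#  G#  B#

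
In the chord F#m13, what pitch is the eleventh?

B

Root of F#m13 = F♯. The 11th is a perfect 11th: F♯ up a perfect 11th → B.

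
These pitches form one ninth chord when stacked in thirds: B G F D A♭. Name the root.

G

Stacking in thirds gives G – B – D – F – A♭, so G is the root — G dominant seventh flat nine.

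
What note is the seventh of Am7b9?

G

Root of Am7b9 = A. The 7th is a minor 7th: A up a minor 7th → G.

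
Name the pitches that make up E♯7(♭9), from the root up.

Root E#, quality dominant seventh flat nine:
E# — root
G## — major 3rd
B# — perfect 5th
D# — minor 7th
F# — minor 9th

E#  G##  B#  D#  F#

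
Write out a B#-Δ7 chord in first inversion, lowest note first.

D♯ – F𝄪 – A𝄪 – B♯

B#-Δ7 = B♯–D♯–F𝄪–A𝄪; first inversion → third (D♯) lowest.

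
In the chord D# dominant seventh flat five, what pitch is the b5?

A

D# dominant seventh flat five is built on D#; its 5th is a diminished 5th above the root.
A fifth above D uses the letter A, and the diminished 5th above D# is A.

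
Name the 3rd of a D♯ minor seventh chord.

D♯ minor seventh is built on D-sharp; its 3rd is a minor 3rd above the root.
A third above D uses the letter F, and the minor 3rd above D-sharp is F-sharp.

F-sharp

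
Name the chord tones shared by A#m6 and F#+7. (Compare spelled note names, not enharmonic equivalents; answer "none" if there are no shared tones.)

A#

A#m6: A# C# E# F##
F#+7: F# A# C## E
Common to both → A#.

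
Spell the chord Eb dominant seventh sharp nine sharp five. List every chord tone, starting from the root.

Eb dominant seventh sharp nine sharp five: dominant seventh sharp nine sharp five on Eb.
root → Eb
3rd (major 3rd) → G
5th (augmented 5th) → B
7th (minor 7th) → Db
9th (augmented 9th) → F#

Eb, G, B, Db, F#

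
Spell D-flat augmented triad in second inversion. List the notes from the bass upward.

A, Db, F

In root position, D-flat augmented triad is Db–F–A.
Second inversion puts the fifth (A) in the bass.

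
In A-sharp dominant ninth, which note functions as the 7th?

Root of A-sharp dominant ninth = A-sharp. The 7th is a minor 7th: A-sharp up a minor 7th → G-sharp.

G-sharp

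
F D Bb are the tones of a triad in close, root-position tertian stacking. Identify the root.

Bb

Stacking in thirds gives Bb – D – F, so Bb is the root — Bb major triad.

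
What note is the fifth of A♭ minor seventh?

Root of A♭ minor seventh = Ab. The 5th is a perfect 5th: Ab up a perfect 5th → Eb.

Eb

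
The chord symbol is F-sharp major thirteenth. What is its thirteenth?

D-sharp

Root of F-sharp major thirteenth = F-sharp. The 13th is a major 13th: F-sharp up a major 13th → D-sharp.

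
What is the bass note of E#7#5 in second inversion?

E#7#5 = E#–G##–B##–D#. Second inversion → fifth in the bass = B##.

B##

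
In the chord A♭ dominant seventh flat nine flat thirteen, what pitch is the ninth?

A♭ dominant seventh flat nine flat thirteen is built on A-flat; its 9th is a minor 9th above the root.
A second above A uses the letter B, and the minor 9th above A-flat is B-double-flat.

B-double-flat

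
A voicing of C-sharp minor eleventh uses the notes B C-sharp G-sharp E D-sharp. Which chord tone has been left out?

F-sharp

C-sharp minor eleventh = C-sharp, E, G-sharp, B, D-sharp, F-sharp. The voicing lacks the 11th (perfect 11th), F-sharp.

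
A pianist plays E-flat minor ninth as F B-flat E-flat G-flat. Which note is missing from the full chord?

The full E-flat minor ninth chord is E-flat, G-flat, B-flat, D-flat, F.
Comparing with the voicing, the minor 7th (7th) — D-flat — is absent.

D-flat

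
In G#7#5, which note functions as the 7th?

F♯

G#7#5 is built on G♯; its 7th is a minor 7th above the root.
A seventh above G uses the letter F, and the minor 7th above G♯ is F♯.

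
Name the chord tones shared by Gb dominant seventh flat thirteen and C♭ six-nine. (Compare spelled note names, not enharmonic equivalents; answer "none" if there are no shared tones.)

Gb dominant seventh flat thirteen = G-flat, B-flat, D-flat, F-flat, E-double-flat.
C♭ six-nine = C-flat, E-flat, G-flat, A-flat, D-flat.
Shared: G-flat, D-flat.

G-flat – D-flat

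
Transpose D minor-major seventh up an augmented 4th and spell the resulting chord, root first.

Transposed root: D → G-sharp (augmented 4th up). So we spell G-sharp minor-major seventh:
- root: G-sharp
- minor 3rd: B
- perfect 5th: D-sharp
- major 7th: F-double-sharp

G-sharp – B – D-sharp – F-double-sharp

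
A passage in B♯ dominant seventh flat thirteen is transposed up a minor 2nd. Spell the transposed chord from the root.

A minor 2nd up from B-sharp is C-sharp, so the new chord is C-sharp dominant seventh flat thirteen.
Root: C-sharp
Major 3rd (3rd): E-sharp
Perfect 5th (5th): G-sharp
Minor 7th (7th): B
Minor 13th (13th): A

C-sharp – E-sharp – G-sharp – B – A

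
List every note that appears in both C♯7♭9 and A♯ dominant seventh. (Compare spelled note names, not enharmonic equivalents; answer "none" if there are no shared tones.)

E♯, G♯

C♯7♭9 = C♯, E♯, G♯, B, D.
A♯ dominant seventh = A♯, C𝄪, E♯, G♯.
Shared: E♯, G♯.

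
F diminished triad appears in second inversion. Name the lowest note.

C-flat

F diminished triad in root position is F–A-flat–C-flat.
Second inversion places the fifth in the bass, which is C-flat.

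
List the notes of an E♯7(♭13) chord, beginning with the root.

E♯7(♭13): dominant seventh flat thirteen on E#.
E# — root
G## — major 3rd
B# — perfect 5th
D# — minor 7th
C# — minor 13th

E# G## B# D# C#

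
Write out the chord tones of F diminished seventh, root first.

F, Ab, Cb, Ebb

F diminished seventh: diminished seventh on F.
Root: F
Minor 3rd (3rd): Ab
Diminished 5th (5th): Cb
Diminished 7th (7th): Ebb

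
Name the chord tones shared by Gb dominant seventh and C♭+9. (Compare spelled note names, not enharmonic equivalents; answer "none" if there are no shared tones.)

Db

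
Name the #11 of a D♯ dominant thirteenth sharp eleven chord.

Root of D♯ dominant thirteenth sharp eleven = D-sharp. The 11th is an augmented 11th: D-sharp up an augmented 11th → G-double-sharp.

G-double-sharp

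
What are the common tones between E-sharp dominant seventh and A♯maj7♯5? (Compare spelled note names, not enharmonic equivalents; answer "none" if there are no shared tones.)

G##

E-sharp dominant seventh: E# G## B# D#
A♯maj7♯5: A# C## E## G##
Common to both → G##.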